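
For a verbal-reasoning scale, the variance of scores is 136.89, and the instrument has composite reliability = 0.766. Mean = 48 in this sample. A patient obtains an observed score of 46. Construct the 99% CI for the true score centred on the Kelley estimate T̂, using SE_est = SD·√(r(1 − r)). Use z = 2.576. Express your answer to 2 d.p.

SD = √136.89 = 11.70000
T̂ = 0.76600(46) + 0.23400(48) ≈ 46.46800
SE_est = SD · √(r(1 − r)) = 11.70000 · √0.17924 ≈ 11.70000 · 0.42337 ≈ 4.95345
CI = 46.46800 ± 2.576 · 4.95345 → [33.70790, 59.22810]

[33.71, 59.23]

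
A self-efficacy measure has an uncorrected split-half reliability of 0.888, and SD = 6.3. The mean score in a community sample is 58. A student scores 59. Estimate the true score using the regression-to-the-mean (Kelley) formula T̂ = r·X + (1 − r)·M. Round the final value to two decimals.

r_full = 2·0.888 / (1 + 0.888) ≈ 0.941
T̂ = 0.941(59) + 0.059(58) ≈ 58.941

58.94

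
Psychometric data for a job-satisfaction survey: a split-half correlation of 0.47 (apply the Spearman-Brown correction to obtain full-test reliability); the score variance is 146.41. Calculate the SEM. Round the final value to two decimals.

SD = √146.41 = 12.10000
r_full = 2·0.47 / (1 + 0.47) ≈ 0.63946
SEM = 12.10000·√(1 − 0.63946) ≈ 7.26549

7.27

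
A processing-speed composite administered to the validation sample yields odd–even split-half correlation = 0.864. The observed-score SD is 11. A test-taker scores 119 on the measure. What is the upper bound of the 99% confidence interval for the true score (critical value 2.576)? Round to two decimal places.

126.65

Full-length reliability (Spearman-Brown) = 2(0.864)/(1+0.864) ≈ 0.92704
SEM = 11.00000 * √(1 − 0.92704) = 11.00000 * √0.07296 ≈ 11.00000 * 0.27011 ≈ 2.97125
2.576 * SEM ≈ 7.65394
Upper bound: 119 + 7.65394 = 126.65394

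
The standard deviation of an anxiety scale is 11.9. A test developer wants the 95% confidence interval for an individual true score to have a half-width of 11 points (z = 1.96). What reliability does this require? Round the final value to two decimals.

SEM needed = half-width / z = 11/1.96 ≈ 5.612
r = 1 − (SEM / SD)² = 1 − (5.612 / 11.9)² ≈ 1 − 0.222 ≈ 0.778

0.78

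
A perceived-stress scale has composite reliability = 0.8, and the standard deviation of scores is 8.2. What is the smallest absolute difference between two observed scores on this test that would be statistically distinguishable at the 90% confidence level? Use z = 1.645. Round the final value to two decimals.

8.53

SEM = 8.200 · √(1 − 0.800) = 8.200 · √0.200 ≈ 8.200 · 0.447 ≈ 3.667
Standard error of the difference = 3.667·√2 ≈ 5.186
Smallest detectable difference = 1.645·5.186 ≈ 8.531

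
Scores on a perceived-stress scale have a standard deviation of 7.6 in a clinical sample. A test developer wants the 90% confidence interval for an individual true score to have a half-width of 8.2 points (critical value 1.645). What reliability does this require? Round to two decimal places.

0.57

Required SEM = 8.2 / 1.645 ≈ 4.985
r = 1 − (4.985/7.6)² ≈ 1 − 0.430 ≈ 0.570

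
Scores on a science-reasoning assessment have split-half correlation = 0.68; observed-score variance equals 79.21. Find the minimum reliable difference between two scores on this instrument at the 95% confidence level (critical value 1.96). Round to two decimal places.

10.77

SD = √79.21 ≈ 8.900
Spearman-Brown: r = 2(0.68) / (1 + 0.68) = 1.360 / 1.680 ≈ 0.810
The standard error of measurement is 8.900×√(1 − 0.810) ≈ 8.900×0.436 ≈ 3.884.
SE_diff = SEM × √2 ≈ 3.884 × 1.414 ≈ 5.493
Minimum reliable difference = 1.96 × SE_diff ≈ 1.96 × 5.493 ≈ 10.767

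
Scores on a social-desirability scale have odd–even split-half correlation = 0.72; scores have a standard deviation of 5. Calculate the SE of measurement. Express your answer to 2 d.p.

r_full = 2·0.72 / (1 + 0.72) ≈ 0.8372
The standard error of measurement is 5.0000·√(1 − 0.8372) ≈ 5.0000·0.4035 ≈ 2.0174.

2.02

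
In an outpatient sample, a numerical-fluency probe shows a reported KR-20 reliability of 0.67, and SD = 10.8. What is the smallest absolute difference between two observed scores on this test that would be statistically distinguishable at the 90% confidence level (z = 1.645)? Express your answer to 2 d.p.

14.43

SEM = 10.8000*√(1 − 0.6700) ≈ 6.2041
SE_diff = √2 * SEM ≈ 8.7740
Minimum reliable difference = 1.645 * SE_diff ≈ 1.645 * 8.7740 ≈ 14.4332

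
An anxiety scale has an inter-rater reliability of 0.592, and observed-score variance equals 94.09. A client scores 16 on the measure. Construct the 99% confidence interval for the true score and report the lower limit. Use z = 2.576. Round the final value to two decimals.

σ = 94.09^(1/2) = 9.700
The standard error of measurement is 9.700×√(1 − 0.592) ≈ 9.700×0.639 ≈ 6.196.
Margin = 2.576 × 6.196 ≈ 15.961
Lower limit = 16 − 15.961 ≈ 0.039

0.04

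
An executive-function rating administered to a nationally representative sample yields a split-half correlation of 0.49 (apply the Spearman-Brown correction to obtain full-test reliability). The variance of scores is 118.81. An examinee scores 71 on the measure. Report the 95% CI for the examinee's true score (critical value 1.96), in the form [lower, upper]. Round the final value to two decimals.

SD = √118.81 ≈ 10.9000
Spearman-Brown: r = 2(0.49) / (1 + 0.49) = 0.9800 / 1.4900 ≈ 0.6577
The standard error of measurement is 10.9000×√(1 − 0.6577) ≈ 10.9000×0.5850 ≈ 6.3770.
Half-width = 1.96×6.3770 ≈ 12.4990
95% CI: 71 ± 12.4990 = [58.5010, 83.4990]

[58.50, 83.50]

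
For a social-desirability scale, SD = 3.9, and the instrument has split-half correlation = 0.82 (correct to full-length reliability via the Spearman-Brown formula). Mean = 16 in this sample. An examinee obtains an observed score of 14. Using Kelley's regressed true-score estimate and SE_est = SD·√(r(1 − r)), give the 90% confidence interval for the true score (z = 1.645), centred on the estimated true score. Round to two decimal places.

r_full = 2·0.82 / (1 + 0.82) ≈ 0.901
Estimated true score = 0.901·14 + (1 − 0.901)·16 ≈ 14.198
SE_est = SD · √(r(1 − r)) = 3.900 · √0.089 ≈ 3.900 · 0.299 ≈ 1.164
90% CI: 14.198 ± 1.915 ≈ (12.283, 16.113)

[12.28, 16.11]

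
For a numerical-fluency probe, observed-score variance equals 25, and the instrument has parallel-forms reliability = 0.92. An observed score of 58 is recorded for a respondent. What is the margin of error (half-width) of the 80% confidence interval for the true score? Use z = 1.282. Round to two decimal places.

1.81

σ = 25^(1/2) = 5.0000
SEM = 5.0000 × √(1 − 0.9200) = 5.0000 × √0.0800 ≈ 5.0000 × 0.2828 ≈ 1.4142
Margin = 1.282 × 1.4142 ≈ 1.8130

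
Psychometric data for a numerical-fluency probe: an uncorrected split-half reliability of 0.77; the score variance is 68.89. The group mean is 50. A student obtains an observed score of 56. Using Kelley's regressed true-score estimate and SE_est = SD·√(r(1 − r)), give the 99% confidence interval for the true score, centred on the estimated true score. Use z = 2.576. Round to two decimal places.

[48.03, 62.41]

SD = √68.89 = 8.300
r_full = 2·0.77 / (1 + 0.77) ≈ 0.870
Estimated true score = 0.870·56 + (1 − 0.870)·50 ≈ 55.220
SE_est = SD · √(r(1 − r)) = 8.300 · √0.113 ≈ 8.300 · 0.336 ≈ 2.791
99% CI: 55.220 ± 7.189 ≈ (48.031, 62.409)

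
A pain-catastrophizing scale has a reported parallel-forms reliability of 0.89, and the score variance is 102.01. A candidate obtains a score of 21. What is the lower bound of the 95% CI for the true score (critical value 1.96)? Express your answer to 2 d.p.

14.43

SD = √102.01 ≈ 10.100
SEM = 10.100*√(1 − 0.890) ≈ 3.350
1.96 * SEM ≈ 6.566
Lower bound: 21 − 6.566 = 14.434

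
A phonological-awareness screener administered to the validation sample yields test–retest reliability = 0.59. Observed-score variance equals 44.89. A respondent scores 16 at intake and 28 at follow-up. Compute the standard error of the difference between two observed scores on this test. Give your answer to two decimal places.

SD = √44.89 = 6.700
SEM = 6.700 × √(1 − 0.590) = 6.700 × √0.410 ≃ 6.700 × 0.640 ≃ 4.290
SE_diff = √2 × SEM ≃ 6.067

6.07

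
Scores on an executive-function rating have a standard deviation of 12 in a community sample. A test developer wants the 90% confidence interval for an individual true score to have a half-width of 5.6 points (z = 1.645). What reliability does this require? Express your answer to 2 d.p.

SEM needed = half-width / z = 5.6/1.645 ≈ 3.404
r = 1 − (3.404/12)² ≈ 1 − 0.080 ≈ 0.920

0.92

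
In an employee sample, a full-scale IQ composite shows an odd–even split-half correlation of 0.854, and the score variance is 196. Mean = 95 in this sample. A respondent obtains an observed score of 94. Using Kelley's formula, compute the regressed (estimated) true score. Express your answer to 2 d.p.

94.08

Full-length reliability (Spearman-Brown) = 2(0.854)/(1+0.854) ≈ 0.92125
T̂ = r·X + (1 − r)·M = 0.92125×94 + 0.07875×95 ≈ 86.59763 + 7.48112 ≈ 94.07875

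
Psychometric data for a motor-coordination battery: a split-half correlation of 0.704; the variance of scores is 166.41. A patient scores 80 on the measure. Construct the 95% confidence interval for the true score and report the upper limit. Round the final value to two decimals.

90.54

SD = √166.41 = 12.900
Spearman-Brown: r = 2(0.704) / (1 + 0.704) = 1.408 / 1.704 ≈ 0.826
SEM = 12.900·√(1 − 0.826) ≈ 5.377
1.96 · SEM ≈ 10.538
Upper bound: 80 + 10.538 = 90.538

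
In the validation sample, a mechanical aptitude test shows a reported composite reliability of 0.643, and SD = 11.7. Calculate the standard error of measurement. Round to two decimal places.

SEM = 11.700 × √(1 − 0.643) = 11.700 × √0.357 ≃ 11.700 × 0.597 ≃ 6.991

6.99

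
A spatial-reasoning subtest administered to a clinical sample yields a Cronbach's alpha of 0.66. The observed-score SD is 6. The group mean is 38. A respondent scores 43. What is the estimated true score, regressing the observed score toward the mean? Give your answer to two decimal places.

41.30

T̂ = r·X + (1 − r)·M = 0.6600×43 + 0.3400×38 = 28.3800 + 12.9200 ≈ 41.3000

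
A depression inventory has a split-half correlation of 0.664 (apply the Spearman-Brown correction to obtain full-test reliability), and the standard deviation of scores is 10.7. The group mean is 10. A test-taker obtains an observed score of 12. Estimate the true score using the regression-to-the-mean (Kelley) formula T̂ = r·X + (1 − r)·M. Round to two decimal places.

Spearman-Brown: r = 2(0.664) / (1 + 0.664) = 1.3280 / 1.6640 ≈ 0.7981
T̂ = 0.7981(12) + 0.2019(10) ≈ 11.5962

11.60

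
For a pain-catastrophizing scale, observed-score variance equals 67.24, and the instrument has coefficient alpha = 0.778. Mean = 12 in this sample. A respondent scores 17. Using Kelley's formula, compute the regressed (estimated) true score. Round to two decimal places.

15.89

T̂ = 0.7780(17) + 0.2220(12) ≈ 15.8900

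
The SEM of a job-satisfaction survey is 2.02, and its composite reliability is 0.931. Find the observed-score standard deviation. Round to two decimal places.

7.69

SD = 2.02 / √(1 − 0.931) ≈ 7.690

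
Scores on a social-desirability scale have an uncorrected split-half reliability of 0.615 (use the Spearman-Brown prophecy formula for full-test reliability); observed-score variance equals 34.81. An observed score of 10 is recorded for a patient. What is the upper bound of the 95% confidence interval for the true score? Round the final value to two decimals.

SD = √34.81 ≃ 5.900
Full-length reliability (Spearman-Brown) = 2(0.615)/(1+0.615) ≃ 0.762
The standard error of measurement is 5.900×√(1 − 0.762) ≃ 5.900×0.488 ≃ 2.881.
Margin = 1.96 × 2.881 ≃ 5.646
Upper limit = 10 + 5.646 ≃ 15.646

15.65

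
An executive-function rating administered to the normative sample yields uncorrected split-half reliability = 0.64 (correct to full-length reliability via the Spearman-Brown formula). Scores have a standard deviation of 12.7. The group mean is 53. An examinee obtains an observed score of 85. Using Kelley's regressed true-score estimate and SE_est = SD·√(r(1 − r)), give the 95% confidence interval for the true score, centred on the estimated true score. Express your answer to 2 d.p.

[67.67, 88.28]

Full-length reliability (Spearman-Brown) = 2(0.64)/(1+0.64) ≃ 0.7805
T̂ = 0.7805(85) + 0.2195(53) ≃ 77.9756
SE_est = SD × √(r(1 − r)) = 12.7000 × √0.1713 ≃ 12.7000 × 0.4139 ≃ 5.2567
95% CI: 77.9756 ± 10.3032 ≃ (67.6724, 88.2788)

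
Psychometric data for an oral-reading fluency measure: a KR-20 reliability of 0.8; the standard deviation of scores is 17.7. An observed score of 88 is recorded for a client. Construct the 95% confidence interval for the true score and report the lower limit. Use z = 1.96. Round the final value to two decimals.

72.49

SEM = 17.700·√(1 − 0.800) ≃ 7.916
Half-width = 1.96·7.916 ≃ 15.515
Lower bound: 88 − 15.515 = 72.485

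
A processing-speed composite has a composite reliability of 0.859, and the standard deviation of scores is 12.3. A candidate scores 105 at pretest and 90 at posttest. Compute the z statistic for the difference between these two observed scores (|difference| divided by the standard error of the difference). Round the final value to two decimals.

2.30

The standard error of measurement is 12.3000*√(1 − 0.8590) ≈ 12.3000*0.3755 ≈ 4.6186.
SE_diff = SEM * √2 ≈ 4.6186 * 1.4142 ≈ 6.5318
z = 15 / 6.5318 ≈ 2.2965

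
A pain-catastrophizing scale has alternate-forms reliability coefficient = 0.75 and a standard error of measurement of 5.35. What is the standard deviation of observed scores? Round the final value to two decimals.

SD = 5.35 / √(1 − 0.75) ≈ 10.700

10.70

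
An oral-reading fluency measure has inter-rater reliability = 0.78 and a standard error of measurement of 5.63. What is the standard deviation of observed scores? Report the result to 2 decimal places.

12.00

σ = SEM·(1 − r)^(−1/2) ≈ 5.63·2.1320 ≈ 12.0032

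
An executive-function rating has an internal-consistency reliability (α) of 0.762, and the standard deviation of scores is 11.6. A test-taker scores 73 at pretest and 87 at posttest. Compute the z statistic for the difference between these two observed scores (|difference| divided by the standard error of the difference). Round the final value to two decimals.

1.75

SEM = 11.6000 * √(1 − 0.7620) = 11.6000 * √0.2380 ≈ 11.6000 * 0.4879 ≈ 5.6591
SE_diff = √2 * SEM ≈ 8.0032
z = 14 / 8.0032 ≈ 1.7493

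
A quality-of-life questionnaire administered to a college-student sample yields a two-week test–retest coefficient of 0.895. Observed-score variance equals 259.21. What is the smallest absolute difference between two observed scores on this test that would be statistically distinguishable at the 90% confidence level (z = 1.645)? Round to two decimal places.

SD = √259.21 = 16.1000
SEM = 16.1000 * √(1 − 0.8950) = 16.1000 * √0.1050 ≈ 16.1000 * 0.3240 ≈ 5.2170
SE_diff = SEM * √2 ≈ 5.2170 * 1.4142 ≈ 7.3779
Smallest detectable difference = 1.645*7.3779 ≈ 12.1367

12.14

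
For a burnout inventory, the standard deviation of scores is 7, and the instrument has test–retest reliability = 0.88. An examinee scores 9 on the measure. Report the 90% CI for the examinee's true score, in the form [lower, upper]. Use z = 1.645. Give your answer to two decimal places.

[5.01, 12.99]

SEM = 7.00000 · √(1 − 0.88000) = 7.00000 · √0.12000 ≈ 7.00000 · 0.34641 ≈ 2.42487
Half-width = 1.645·2.42487 ≈ 3.98891
90% CI: 9 ± 3.98891 = [5.01109, 12.98891]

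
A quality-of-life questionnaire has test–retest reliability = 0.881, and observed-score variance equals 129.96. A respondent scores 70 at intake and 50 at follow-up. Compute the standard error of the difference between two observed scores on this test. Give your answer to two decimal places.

SD = √129.96 = 11.40000
SEM = 11.40000*√(1 − 0.88100) ≈ 3.93259
SE_diff = √2 * SEM ≈ 5.56152

5.56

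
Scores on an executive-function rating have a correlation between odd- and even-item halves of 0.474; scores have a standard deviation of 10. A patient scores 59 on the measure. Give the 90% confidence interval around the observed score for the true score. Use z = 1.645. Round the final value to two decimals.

[49.17, 68.83]

r_full = 2·0.474 / (1 + 0.474) ≃ 0.643
The standard error of measurement is 10.000·√(1 − 0.643) ≃ 10.000·0.597 ≃ 5.974.
1.645 · SEM ≃ 9.827
Interval: (49.173, 68.827)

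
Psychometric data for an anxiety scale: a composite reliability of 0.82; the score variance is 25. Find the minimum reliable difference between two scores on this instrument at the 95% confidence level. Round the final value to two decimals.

σ = 25^(1/2) = 5.00000
SEM = 5.00000 · √(1 − 0.82000) = 5.00000 · √0.18000 ≈ 5.00000 · 0.42426 ≈ 2.12132
SE_diff = √2 · SEM ≈ 3.00000
Minimum reliable difference = 1.96 · SE_diff ≈ 1.96 · 3.00000 ≈ 5.88000

5.88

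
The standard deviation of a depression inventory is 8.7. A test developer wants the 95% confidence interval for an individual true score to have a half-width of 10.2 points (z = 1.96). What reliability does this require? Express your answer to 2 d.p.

0.64

Required SEM = 10.2 / 1.96 ≃ 5.2041
Required reliability = 1 − (SEM/SD)² = 1 − 0.3578 ≃ 0.6422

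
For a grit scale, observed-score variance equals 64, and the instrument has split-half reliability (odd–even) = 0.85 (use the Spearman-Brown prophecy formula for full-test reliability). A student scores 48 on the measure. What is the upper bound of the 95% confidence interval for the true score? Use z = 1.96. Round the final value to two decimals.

SD = √64 ≈ 8.00000
Spearman-Brown: r = 2(0.85) / (1 + 0.85) = 1.70000 / 1.85000 ≈ 0.91892
The standard error of measurement is 8.00000·√(1 − 0.91892) ≈ 8.00000·0.28475 ≈ 2.27798.
1.96 · SEM ≈ 4.46484
Upper bound: 48 + 4.46484 = 52.46484

52.46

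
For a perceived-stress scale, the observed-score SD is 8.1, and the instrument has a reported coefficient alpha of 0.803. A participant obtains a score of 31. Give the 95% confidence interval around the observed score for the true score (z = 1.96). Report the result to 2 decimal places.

[23.95, 38.05]

SEM = 8.100 × √(1 − 0.803) = 8.100 × √0.197 ≈ 8.100 × 0.444 ≈ 3.595
Half-width = 1.96×3.595 ≈ 7.047
CI = 31 ± 7.047 → [23.953, 38.047]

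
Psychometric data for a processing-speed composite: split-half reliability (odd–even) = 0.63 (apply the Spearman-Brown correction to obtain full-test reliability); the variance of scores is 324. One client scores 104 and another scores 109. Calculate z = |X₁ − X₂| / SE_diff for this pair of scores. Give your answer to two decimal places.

σ = 324^(1/2) = 18.00000
Spearman-Brown: r = 2(0.63) / (1 + 0.63) = 1.26000 / 1.63000 ≈ 0.77301
The standard error of measurement is 18.00000×√(1 − 0.77301) ≈ 18.00000×0.47644 ≈ 8.57590.
Standard error of the difference = 8.57590·√2 ≈ 12.12815
z = 5 / 12.12815 ≈ 0.41226

0.41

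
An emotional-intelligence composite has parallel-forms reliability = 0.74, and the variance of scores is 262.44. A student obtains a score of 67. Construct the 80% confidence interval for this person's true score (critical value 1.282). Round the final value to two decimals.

[56.41, 77.59]

SD = √262.44 ≈ 16.2000
The standard error of measurement is 16.2000×√(1 − 0.7400) ≈ 16.2000×0.5099 ≈ 8.2604.
Half-width = 1.282×8.2604 ≈ 10.5898
Interval: (56.4102, 77.5898)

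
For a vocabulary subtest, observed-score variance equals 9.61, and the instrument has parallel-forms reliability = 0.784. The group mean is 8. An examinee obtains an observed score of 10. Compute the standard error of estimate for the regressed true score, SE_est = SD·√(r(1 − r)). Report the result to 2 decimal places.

1.28

SD = √9.61 ≈ 3.1000
SE_est = SD * √(r(1 − r)) = 3.1000 * √0.1693 ≈ 3.1000 * 0.4115 ≈ 1.2757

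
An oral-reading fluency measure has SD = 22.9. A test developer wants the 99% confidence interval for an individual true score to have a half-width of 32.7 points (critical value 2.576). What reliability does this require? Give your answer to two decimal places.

SEM needed = half-width / z = 32.7/2.576 ≈ 12.6941
r = 1 − (12.6941/22.9)² ≈ 1 − 0.3073 ≈ 0.6927

0.69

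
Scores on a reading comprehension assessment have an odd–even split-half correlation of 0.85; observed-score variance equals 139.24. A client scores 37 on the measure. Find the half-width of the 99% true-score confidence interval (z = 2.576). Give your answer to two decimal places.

8.66

σ = 139.24^(1/2) = 11.80000
r_full = 2·0.85 / (1 + 0.85) ≈ 0.91892
SEM = 11.80000×√(1 − 0.91892) ≈ 3.36002
Half-width = 2.576×3.36002 ≈ 8.65541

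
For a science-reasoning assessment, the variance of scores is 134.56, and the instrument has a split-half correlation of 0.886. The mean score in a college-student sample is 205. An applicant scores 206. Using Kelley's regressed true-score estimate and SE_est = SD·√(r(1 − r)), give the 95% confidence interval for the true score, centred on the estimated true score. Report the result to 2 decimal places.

SD = √134.56 = 11.600
r_full = 2·0.886 / (1 + 0.886) ≃ 0.940
T̂ = r·X + (1 − r)·M = 0.940×206 + 0.060×205 ≃ 193.548 + 12.391 ≃ 205.940
SE_est = SD × √(r(1 − r)) = 11.600 × √0.057 ≃ 11.600 × 0.238 ≃ 2.764
CI = 205.940 ± 1.96 × 2.764 → [200.521, 211.358]

[200.52, 211.36]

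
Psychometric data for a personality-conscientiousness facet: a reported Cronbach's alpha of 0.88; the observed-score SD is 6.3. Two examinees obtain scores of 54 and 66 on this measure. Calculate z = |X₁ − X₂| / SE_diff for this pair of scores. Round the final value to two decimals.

SEM = 6.3000 * √(1 − 0.8800) = 6.3000 * √0.1200 ≈ 6.3000 * 0.3464 ≈ 2.1824
SE_diff = SEM * √2 ≈ 2.1824 * 1.4142 ≈ 3.0864
z = 12 / 3.0864 ≈ 3.8881

3.89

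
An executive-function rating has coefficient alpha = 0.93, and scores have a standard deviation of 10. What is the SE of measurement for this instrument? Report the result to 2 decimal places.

SEM = 10.000 × √(1 − 0.930) = 10.000 × √0.070 ≈ 10.000 × 0.265 ≈ 2.646

2.65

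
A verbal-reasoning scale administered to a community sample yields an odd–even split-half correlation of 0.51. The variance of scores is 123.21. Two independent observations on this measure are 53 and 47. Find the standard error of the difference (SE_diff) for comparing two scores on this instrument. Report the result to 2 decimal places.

8.94

SD = √123.21 ≈ 11.10000
Spearman-Brown: r = 2(0.51) / (1 + 0.51) = 1.02000 / 1.51000 ≈ 0.67550
SEM = 11.10000 × √(1 − 0.67550) = 11.10000 × √0.32450 ≈ 11.10000 × 0.56965 ≈ 6.32314
SE_diff = √2 × SEM ≈ 8.94227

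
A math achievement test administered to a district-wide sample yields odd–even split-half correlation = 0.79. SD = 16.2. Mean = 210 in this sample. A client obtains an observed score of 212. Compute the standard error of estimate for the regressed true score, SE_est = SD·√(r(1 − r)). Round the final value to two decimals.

r_full = 2·0.79 / (1 + 0.79) ≃ 0.8827
SE_est = SD * √(r(1 − r)) = 16.2000 * √0.1036 ≃ 16.2000 * 0.3218 ≃ 5.2131

5.21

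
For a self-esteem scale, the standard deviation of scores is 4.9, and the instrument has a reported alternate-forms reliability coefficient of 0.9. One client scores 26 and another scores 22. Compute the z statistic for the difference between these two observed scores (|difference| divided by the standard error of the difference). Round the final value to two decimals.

1.83

SEM = 4.9000 × √(1 − 0.9000) = 4.9000 × √0.1000 ≈ 4.9000 × 0.3162 ≈ 1.5495
Standard error of the difference = 1.5495·√2 ≈ 2.1913
z = 4 / 2.1913 ≈ 1.8254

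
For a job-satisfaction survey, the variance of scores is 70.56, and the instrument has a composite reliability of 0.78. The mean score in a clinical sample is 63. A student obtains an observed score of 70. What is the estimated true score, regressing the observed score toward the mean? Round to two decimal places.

Estimated true score = 0.780×70 + (1 − 0.780)×63 ≃ 68.460

68.46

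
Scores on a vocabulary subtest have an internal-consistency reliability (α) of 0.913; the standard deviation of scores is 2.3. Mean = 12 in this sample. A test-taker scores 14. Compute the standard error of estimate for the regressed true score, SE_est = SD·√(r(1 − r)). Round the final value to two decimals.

SE_est = SD * √(r(1 − r)) = 2.30000 * √0.07943 ≈ 2.30000 * 0.28184 ≈ 0.64822

0.65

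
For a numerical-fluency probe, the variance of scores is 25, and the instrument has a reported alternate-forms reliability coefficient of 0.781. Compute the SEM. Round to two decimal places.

σ = 25^(1/2) = 5.0000
The standard error of measurement is 5.0000*√(1 − 0.7810) ≈ 5.0000*0.4680 ≈ 2.3399.

2.34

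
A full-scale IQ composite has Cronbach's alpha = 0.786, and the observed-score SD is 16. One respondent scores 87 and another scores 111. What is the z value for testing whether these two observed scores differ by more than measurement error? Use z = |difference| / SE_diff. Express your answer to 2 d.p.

The standard error of measurement is 16.0000·√(1 − 0.7860) ≈ 16.0000·0.4626 ≈ 7.4016.
SE_diff = SEM · √2 ≈ 7.4016 · 1.4142 ≈ 10.4675
z = |87 − 111| / 10.4675 = 24 / 10.4675 ≈ 2.2928

2.29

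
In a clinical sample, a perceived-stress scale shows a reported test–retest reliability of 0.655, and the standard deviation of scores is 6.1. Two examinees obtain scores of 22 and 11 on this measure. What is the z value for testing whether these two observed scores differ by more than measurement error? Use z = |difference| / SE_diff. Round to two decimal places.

The standard error of measurement is 6.100*√(1 − 0.655) ≃ 6.100*0.587 ≃ 3.583.
SE_diff = √2 * SEM ≃ 5.067
z = |22 − 11| / 5.067 = 11 / 5.067 ≃ 2.171

2.17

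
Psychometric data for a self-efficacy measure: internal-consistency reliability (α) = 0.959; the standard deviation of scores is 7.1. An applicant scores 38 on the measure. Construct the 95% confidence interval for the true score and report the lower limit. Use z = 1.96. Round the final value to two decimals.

The standard error of measurement is 7.1000*√(1 − 0.9590) ≈ 7.1000*0.2025 ≈ 1.4376.
Half-width = 1.96*1.4376 ≈ 2.8178
Lower bound: 38 − 2.8178 = 35.1822

35.18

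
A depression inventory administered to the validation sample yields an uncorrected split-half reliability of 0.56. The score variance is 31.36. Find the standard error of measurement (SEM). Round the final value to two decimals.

SD = √31.36 ≈ 5.600
Spearman-Brown: r = 2(0.56) / (1 + 0.56) = 1.120 / 1.560 ≈ 0.718
SEM = 5.600 × √(1 − 0.718) = 5.600 × √0.282 ≈ 5.600 × 0.531 ≈ 2.974

2.97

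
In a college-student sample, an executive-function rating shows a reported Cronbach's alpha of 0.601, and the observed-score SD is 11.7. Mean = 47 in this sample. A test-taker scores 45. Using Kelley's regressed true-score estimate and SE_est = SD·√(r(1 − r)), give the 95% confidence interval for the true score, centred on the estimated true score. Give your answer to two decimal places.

Estimated true score = 0.6010*45 + (1 − 0.6010)*47 ≃ 45.7980
SE_est = SD * √(r(1 − r)) = 11.7000 * √0.2398 ≃ 11.7000 * 0.4897 ≃ 5.7294
95% CI: 45.7980 ± 11.2296 ≃ (34.5684, 57.0276)

[34.57, 57.03]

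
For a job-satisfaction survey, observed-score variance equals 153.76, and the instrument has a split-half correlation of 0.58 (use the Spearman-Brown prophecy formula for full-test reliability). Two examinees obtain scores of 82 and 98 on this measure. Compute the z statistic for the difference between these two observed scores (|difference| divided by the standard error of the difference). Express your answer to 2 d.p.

1.77

SD = √153.76 ≈ 12.40000
Full-length reliability (Spearman-Brown) = 2(0.58)/(1+0.58) ≈ 0.73418
SEM = 12.40000 × √(1 − 0.73418) = 12.40000 × √0.26582 ≈ 12.40000 × 0.51558 ≈ 6.39319
SE_diff = SEM × √2 ≈ 6.39319 × 1.41421 ≈ 9.04134
z = |82 − 98| / 9.04134 = 16 / 9.04134 ≈ 1.76965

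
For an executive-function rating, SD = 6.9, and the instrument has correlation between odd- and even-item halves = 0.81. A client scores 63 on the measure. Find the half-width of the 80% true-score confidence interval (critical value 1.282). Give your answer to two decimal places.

2.87

Full-length reliability (Spearman-Brown) = 2(0.81)/(1+0.81) ≈ 0.8950
SEM = 6.9000*√(1 − 0.8950) ≈ 2.2356
Margin = 1.282 * 2.2356 ≈ 2.8660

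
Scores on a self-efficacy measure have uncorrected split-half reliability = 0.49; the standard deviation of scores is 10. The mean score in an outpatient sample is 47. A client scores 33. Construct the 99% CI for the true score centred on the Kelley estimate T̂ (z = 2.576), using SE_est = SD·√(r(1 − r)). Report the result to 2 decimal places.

[25.57, 50.01]

Spearman-Brown: r = 2(0.49) / (1 + 0.49) = 0.9800 / 1.4900 ≈ 0.6577
Estimated true score = 0.6577*33 + (1 − 0.6577)*47 ≈ 37.7919
SE_est = SD * √(r(1 − r)) = 10.0000 * √0.2251 ≈ 10.0000 * 0.4745 ≈ 4.7447
99% CI: 37.7919 ± 12.2224 ≈ (25.5695, 50.0144)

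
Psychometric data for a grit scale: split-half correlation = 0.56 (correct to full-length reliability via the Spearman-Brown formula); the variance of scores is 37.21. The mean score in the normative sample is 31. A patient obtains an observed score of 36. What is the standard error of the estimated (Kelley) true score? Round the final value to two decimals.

2.74

SD = √37.21 ≈ 6.10000
Spearman-Brown: r = 2(0.56) / (1 + 0.56) = 1.12000 / 1.56000 ≈ 0.71795
SE_est = 6.10000×√(0.71795×0.28205) ≈ 2.74499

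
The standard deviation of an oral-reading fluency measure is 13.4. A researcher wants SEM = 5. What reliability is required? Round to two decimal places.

Required reliability = 1 − (SEM/SD)² = 1 − 0.1392 ≈ 0.8608

0.86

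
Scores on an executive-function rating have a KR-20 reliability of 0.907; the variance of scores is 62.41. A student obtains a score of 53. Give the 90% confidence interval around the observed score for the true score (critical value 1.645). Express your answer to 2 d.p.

[49.04, 56.96]

SD = √62.41 = 7.9000
SEM = 7.9000 · √(1 − 0.9070) = 7.9000 · √0.0930 ≈ 7.9000 · 0.3050 ≈ 2.4092
Margin = 1.645 · 2.4092 ≈ 3.9631
CI = 53 ± 3.9631 → [49.0369, 56.9631]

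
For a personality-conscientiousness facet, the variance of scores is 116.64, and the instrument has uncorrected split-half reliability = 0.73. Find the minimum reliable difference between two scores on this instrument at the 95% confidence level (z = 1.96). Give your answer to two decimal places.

11.83

σ = 116.64^(1/2) = 10.800
Spearman-Brown: r = 2(0.73) / (1 + 0.73) = 1.460 / 1.730 ≈ 0.844
The standard error of measurement is 10.800×√(1 − 0.844) ≈ 10.800×0.395 ≈ 4.267.
Standard error of the difference = 4.267·√2 ≈ 6.034
Minimum reliable difference = 1.96 × SE_diff ≈ 1.96 × 6.034 ≈ 11.826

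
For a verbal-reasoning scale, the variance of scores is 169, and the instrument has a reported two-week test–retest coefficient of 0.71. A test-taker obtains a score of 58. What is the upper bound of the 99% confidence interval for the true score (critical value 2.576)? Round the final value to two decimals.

76.03

SD = √169 ≈ 13.00000
SEM = 13.00000*√(1 − 0.71000) ≈ 7.00071
2.576 * SEM ≈ 18.03384
Upper limit = 58 + 18.03384 ≈ 76.03384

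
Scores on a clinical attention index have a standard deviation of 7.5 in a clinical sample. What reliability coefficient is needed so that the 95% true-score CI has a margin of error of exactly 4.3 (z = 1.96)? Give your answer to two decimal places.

SEM needed = half-width / z = 4.3/1.96 ≃ 2.19388
r = 1 − (SEM / SD)² = 1 − (2.19388 / 7.5)² ≃ 1 − 0.08557 ≃ 0.91443

0.91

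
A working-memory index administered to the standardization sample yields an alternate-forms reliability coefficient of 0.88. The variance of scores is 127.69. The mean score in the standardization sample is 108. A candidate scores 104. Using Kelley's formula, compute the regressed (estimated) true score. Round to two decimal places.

T̂ = r·X + (1 − r)·M = 0.8800*104 + 0.1200*108 = 91.5200 + 12.9600 ≃ 104.4800

104.48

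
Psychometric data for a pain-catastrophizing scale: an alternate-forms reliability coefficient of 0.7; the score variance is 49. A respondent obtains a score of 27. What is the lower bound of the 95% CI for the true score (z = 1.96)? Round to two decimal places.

19.49

σ = 49^(1/2) = 7.000
The standard error of measurement is 7.000·√(1 − 0.700) ≈ 7.000·0.548 ≈ 3.834.
Margin = 1.96 · 3.834 ≈ 7.515
Lower limit = 27 − 7.515 ≈ 19.485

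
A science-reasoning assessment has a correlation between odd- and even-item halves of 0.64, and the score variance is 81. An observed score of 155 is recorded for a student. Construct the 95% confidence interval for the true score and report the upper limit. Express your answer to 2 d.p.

SD = √81 ≃ 9.0000
r_full = 2·0.64 / (1 + 0.64) ≃ 0.7805
SEM = 9.0000 × √(1 − 0.7805) = 9.0000 × √0.2195 ≃ 9.0000 × 0.4685 ≃ 4.2167
1.96 × SEM ≃ 8.2647
Upper limit = 155 + 8.2647 ≃ 163.2647

163.26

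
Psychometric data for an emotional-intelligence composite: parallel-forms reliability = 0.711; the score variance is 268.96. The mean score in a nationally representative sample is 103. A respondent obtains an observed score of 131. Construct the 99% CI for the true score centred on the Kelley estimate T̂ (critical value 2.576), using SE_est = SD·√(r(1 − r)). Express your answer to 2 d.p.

SD = √268.96 = 16.400
T̂ = 0.711(131) + 0.289(103) ≈ 122.908
SE_est = SD * √(r(1 − r)) = 16.400 * √0.205 ≈ 16.400 * 0.453 ≈ 7.434
CI = 122.908 ± 2.576 * 7.434 → [103.758, 142.058]

[103.76, 142.06]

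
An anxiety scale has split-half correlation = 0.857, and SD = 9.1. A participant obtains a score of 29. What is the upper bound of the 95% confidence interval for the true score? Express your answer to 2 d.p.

Spearman-Brown: r = 2(0.857) / (1 + 0.857) = 1.7140 / 1.8570 ≈ 0.9230
The standard error of measurement is 9.1000×√(1 − 0.9230) ≈ 9.1000×0.2775 ≈ 2.5252.
1.96 × SEM ≈ 4.9495
Upper bound: 29 + 4.9495 = 33.9495

33.95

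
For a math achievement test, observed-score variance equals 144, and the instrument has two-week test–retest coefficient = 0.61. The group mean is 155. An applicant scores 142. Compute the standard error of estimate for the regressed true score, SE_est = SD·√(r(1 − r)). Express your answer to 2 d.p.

5.85

σ = 144^(1/2) = 12.0000
SE_est = 12.0000·√(0.6100·0.3900) ≈ 5.8530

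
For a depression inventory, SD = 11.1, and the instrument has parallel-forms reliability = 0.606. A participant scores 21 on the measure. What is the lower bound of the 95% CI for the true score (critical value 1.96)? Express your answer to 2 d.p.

7.34

SEM = 11.100*√(1 − 0.606) ≈ 6.967
Half-width = 1.96*6.967 ≈ 13.656
Lower limit = 21 − 13.656 ≈ 7.344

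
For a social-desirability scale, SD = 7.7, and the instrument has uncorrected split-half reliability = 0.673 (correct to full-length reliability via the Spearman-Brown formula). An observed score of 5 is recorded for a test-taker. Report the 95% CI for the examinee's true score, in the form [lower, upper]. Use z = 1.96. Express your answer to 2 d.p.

[-1.67, 11.67]

Full-length reliability (Spearman-Brown) = 2(0.673)/(1+0.673) ≈ 0.8045
SEM = 7.7000 · √(1 − 0.8045) = 7.7000 · √0.1955 ≈ 7.7000 · 0.4421 ≈ 3.4042
Half-width = 1.96·3.4042 ≈ 6.6723
95% CI: 5 ± 6.6723 = [-1.6723, 11.6723]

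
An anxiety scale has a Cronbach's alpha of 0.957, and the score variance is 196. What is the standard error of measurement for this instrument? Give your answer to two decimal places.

2.90

SD = √196 = 14.0000
SEM = 14.0000 × √(1 − 0.9570) = 14.0000 × √0.0430 ≈ 14.0000 × 0.2074 ≈ 2.9031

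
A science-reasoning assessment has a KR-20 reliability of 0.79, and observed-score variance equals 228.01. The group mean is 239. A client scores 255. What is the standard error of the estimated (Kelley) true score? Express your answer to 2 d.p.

6.15

SD = √228.01 = 15.1000
SE_est = 15.1000·√[r(1 − r)] ≃ 6.1504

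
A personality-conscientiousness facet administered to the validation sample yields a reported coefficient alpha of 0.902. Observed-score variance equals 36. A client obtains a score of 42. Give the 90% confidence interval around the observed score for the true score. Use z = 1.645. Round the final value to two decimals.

[38.91, 45.09]

SD = √36 = 6.0000
SEM = 6.0000 * √(1 − 0.9020) = 6.0000 * √0.0980 ≈ 6.0000 * 0.3130 ≈ 1.8783
Half-width = 1.645*1.8783 ≈ 3.0898
Interval: (38.9102, 45.0898)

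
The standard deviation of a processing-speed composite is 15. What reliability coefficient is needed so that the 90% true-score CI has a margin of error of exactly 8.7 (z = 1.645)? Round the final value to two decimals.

Required SEM = 8.7 / 1.645 ≈ 5.289
Required reliability = 1 − (SEM/SD)² = 1 − 0.124 ≈ 0.876

0.88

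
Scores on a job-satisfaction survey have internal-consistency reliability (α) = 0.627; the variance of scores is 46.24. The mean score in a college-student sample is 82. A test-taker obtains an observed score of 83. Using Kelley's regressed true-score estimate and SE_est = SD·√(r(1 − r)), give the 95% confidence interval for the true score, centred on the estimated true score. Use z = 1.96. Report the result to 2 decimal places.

SD = √46.24 ≈ 6.80000
Estimated true score = 0.62700*83 + (1 − 0.62700)*82 ≈ 82.62700
SE_est = 6.80000·√[r(1 − r)] ≈ 3.28849
CI = 82.62700 ± 1.96 * 3.28849 → [76.18155, 89.07245]

[76.18, 89.07]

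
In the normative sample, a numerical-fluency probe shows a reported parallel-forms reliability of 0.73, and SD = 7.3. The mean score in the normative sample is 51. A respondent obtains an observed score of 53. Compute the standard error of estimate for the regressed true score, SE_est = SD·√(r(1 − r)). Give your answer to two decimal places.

3.24

SE_est = SD · √(r(1 − r)) = 7.300 · √0.197 ≃ 7.300 · 0.444 ≃ 3.241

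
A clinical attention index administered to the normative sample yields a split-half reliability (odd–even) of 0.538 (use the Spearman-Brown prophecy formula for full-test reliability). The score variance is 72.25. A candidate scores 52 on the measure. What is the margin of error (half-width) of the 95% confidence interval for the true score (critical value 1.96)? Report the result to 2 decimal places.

9.13

σ = 72.25^(1/2) = 8.5000
Full-length reliability (Spearman-Brown) = 2(0.538)/(1+0.538) ≈ 0.6996
SEM = 8.5000×√(1 − 0.6996) ≈ 4.6587
Margin = 1.96 × 4.6587 ≈ 9.1310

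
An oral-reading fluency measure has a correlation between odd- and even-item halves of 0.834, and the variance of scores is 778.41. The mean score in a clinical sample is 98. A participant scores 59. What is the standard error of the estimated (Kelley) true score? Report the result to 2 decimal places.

8.00

SD = √778.41 ≈ 27.9000
Full-length reliability (Spearman-Brown) = 2(0.834)/(1+0.834) ≈ 0.9095
SE_est = SD * √(r(1 − r)) = 27.9000 * √0.0823 ≈ 27.9000 * 0.2869 ≈ 8.0049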